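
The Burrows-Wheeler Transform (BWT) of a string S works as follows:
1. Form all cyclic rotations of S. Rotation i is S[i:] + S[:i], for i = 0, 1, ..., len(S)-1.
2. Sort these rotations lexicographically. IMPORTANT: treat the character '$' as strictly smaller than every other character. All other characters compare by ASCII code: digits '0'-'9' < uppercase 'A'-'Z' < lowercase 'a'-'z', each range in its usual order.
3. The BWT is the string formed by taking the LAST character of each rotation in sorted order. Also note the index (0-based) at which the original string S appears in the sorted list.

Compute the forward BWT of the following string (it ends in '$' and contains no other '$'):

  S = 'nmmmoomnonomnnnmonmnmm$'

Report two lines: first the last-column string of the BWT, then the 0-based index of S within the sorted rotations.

Answer: mmnnmnoonmm$onnmomnomnm
11

Derivation:
All 23 rotations (rotation i = S[i:]+S[:i]):
  rot[0] = nmmmoomnonomnnnmonmnmm$
  rot[1] = mmmoomnonomnnnmonmnmm$n
  rot[2] = mmoomnonomnnnmonmnmm$nm
  rot[3] = moomnonomnnnmonmnmm$nmm
  rot[4] = oomnonomnnnmonmnmm$nmmm
  rot[5] = omnonomnnnmonmnmm$nmmmo
  rot[6] = mnonomnnnmonmnmm$nmmmoo
  rot[7] = nonomnnnmonmnmm$nmmmoom
  rot[8] = onomnnnmonmnmm$nmmmoomn
  rot[9] = nomnnnmonmnmm$nmmmoomno
  rot[10] = omnnnmonmnmm$nmmmoomnon
  rot[11] = mnnnmonmnmm$nmmmoomnono
  rot[12] = nnnmonmnmm$nmmmoomnonom
  rot[13] = nnmonmnmm$nmmmoomnonomn
  rot[14] = nmonmnmm$nmmmoomnonomnn
  rot[15] = monmnmm$nmmmoomnonomnnn
  rot[16] = onmnmm$nmmmoomnonomnnnm
  rot[17] = nmnmm$nmmmoomnonomnnnmo
  rot[18] = mnmm$nmmmoomnonomnnnmon
  rot[19] = nmm$nmmmoomnonomnnnmonm
  rot[20] = mm$nmmmoomnonomnnnmonmn
  rot[21] = m$nmmmoomnonomnnnmonmnm
  rot[22] = $nmmmoomnonomnnnmonmnmm
Sorted (with $ < everything):
  sorted[0] = $nmmmoomnonomnnnmonmnmm  (last char: 'm')
  sorted[1] = m$nmmmoomnonomnnnmonmnm  (last char: 'm')
  sorted[2] = mm$nmmmoomnonomnnnmonmn  (last char: 'n')
  sorted[3] = mmmoomnonomnnnmonmnmm$n  (last char: 'n')
  sorted[4] = mmoomnonomnnnmonmnmm$nm  (last char: 'm')
  sorted[5] = mnmm$nmmmoomnonomnnnmon  (last char: 'n')
  sorted[6] = mnnnmonmnmm$nmmmoomnono  (last char: 'o')
  sorted[7] = mnonomnnnmonmnmm$nmmmoo  (last char: 'o')
  sorted[8] = monmnmm$nmmmoomnonomnnn  (last char: 'n')
  sorted[9] = moomnonomnnnmonmnmm$nmm  (last char: 'm')
  sorted[10] = nmm$nmmmoomnonomnnnmonm  (last char: 'm')
  sorted[11] = nmmmoomnonomnnnmonmnmm$  (last char: '$')
  sorted[12] = nmnmm$nmmmoomnonomnnnmo  (last char: 'o')
  sorted[13] = nmonmnmm$nmmmoomnonomnn  (last char: 'n')
  sorted[14] = nnmonmnmm$nmmmoomnonomn  (last char: 'n')
  sorted[15] = nnnmonmnmm$nmmmoomnonom  (last char: 'm')
  sorted[16] = nomnnnmonmnmm$nmmmoomno  (last char: 'o')
  sorted[17] = nonomnnnmonmnmm$nmmmoom  (last char: 'm')
  sorted[18] = omnnnmonmnmm$nmmmoomnon  (last char: 'n')
  sorted[19] = omnonomnnnmonmnmm$nmmmo  (last char: 'o')
  sorted[20] = onmnmm$nmmmoomnonomnnnm  (last char: 'm')
  sorted[21] = onomnnnmonmnmm$nmmmoomn  (last char: 'n')
  sorted[22] = oomnonomnnnmonmnmm$nmmm  (last char: 'm')
Last column: mmnnmnoonmm$onnmomnomnm
Original string S is at sorted index 11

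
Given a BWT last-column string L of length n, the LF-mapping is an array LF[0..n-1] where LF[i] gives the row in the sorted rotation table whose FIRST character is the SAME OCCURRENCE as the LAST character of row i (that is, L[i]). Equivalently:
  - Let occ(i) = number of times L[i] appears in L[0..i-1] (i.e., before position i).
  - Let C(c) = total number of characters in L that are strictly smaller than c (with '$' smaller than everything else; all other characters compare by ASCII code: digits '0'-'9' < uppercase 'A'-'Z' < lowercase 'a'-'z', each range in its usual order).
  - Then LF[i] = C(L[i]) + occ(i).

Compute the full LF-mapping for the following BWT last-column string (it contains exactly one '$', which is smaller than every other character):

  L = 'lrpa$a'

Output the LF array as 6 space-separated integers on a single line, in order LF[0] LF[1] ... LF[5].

Char counts: '$':1, 'a':2, 'l':1, 'p':1, 'r':1
C (first-col start): C('$')=0, C('a')=1, C('l')=3, C('p')=4, C('r')=5
L[0]='l': occ=0, LF[0]=C('l')+0=3+0=3
L[1]='r': occ=0, LF[1]=C('r')+0=5+0=5
L[2]='p': occ=0, LF[2]=C('p')+0=4+0=4
L[3]='a': occ=0, LF[3]=C('a')+0=1+0=1
L[4]='$': occ=0, LF[4]=C('$')+0=0+0=0
L[5]='a': occ=1, LF[5]=C('a')+1=1+1=2

Answer: 3 5 4 1 0 2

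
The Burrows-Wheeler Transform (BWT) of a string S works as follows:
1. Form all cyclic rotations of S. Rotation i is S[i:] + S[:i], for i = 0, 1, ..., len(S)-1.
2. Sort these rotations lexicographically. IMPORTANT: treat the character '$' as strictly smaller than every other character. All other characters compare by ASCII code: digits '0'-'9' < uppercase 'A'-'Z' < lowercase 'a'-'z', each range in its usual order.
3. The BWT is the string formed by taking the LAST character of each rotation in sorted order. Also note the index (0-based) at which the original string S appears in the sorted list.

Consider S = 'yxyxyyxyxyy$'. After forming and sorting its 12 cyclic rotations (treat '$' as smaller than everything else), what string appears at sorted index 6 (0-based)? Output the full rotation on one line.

Answer: yxyxyy$yxyxy

Derivation:
All 12 rotations (rotation i = S[i:]+S[:i]):
  rot[0] = yxyxyyxyxyy$
  rot[1] = xyxyyxyxyy$y
  rot[2] = yxyyxyxyy$yx
  rot[3] = xyyxyxyy$yxy
  rot[4] = yyxyxyy$yxyx
  rot[5] = yxyxyy$yxyxy
  rot[6] = xyxyy$yxyxyy
  rot[7] = yxyy$yxyxyyx
  rot[8] = xyy$yxyxyyxy
  rot[9] = yy$yxyxyyxyx
  rot[10] = y$yxyxyyxyxy
  rot[11] = $yxyxyyxyxyy
Sorted (with $ < everything):
  sorted[0] = $yxyxyyxyxyy
  sorted[1] = xyxyy$yxyxyy
  sorted[2] = xyxyyxyxyy$y
  sorted[3] = xyy$yxyxyyxy
  sorted[4] = xyyxyxyy$yxy
  sorted[5] = y$yxyxyyxyxy
  sorted[6] = yxyxyy$yxyxy
  sorted[7] = yxyxyyxyxyy$
  sorted[8] = yxyy$yxyxyyx
  sorted[9] = yxyyxyxyy$yx
  sorted[10] = yy$yxyxyyxyx
  sorted[11] = yyxyxyy$yxyx
sorted[6] = yxyxyy$yxyxy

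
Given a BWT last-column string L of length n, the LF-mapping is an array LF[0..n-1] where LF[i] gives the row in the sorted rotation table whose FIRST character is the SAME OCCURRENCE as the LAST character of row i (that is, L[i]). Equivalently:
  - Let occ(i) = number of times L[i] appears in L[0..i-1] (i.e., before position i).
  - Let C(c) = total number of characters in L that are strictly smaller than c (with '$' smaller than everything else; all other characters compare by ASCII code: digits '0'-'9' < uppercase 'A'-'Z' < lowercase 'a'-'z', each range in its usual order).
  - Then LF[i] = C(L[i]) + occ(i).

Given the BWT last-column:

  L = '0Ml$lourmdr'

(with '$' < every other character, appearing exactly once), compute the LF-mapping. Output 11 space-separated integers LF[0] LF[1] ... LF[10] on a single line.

Answer: 1 2 4 0 5 7 10 8 6 3 9

Derivation:
Char counts: '$':1, '0':1, 'M':1, 'd':1, 'l':2, 'm':1, 'o':1, 'r':2, 'u':1
C (first-col start): C('$')=0, C('0')=1, C('M')=2, C('d')=3, C('l')=4, C('m')=6, C('o')=7, C('r')=8, C('u')=10
L[0]='0': occ=0, LF[0]=C('0')+0=1+0=1
L[1]='M': occ=0, LF[1]=C('M')+0=2+0=2
L[2]='l': occ=0, LF[2]=C('l')+0=4+0=4
L[3]='$': occ=0, LF[3]=C('$')+0=0+0=0
L[4]='l': occ=1, LF[4]=C('l')+1=4+1=5
L[5]='o': occ=0, LF[5]=C('o')+0=7+0=7
L[6]='u': occ=0, LF[6]=C('u')+0=10+0=10
L[7]='r': occ=0, LF[7]=C('r')+0=8+0=8
L[8]='m': occ=0, LF[8]=C('m')+0=6+0=6
L[9]='d': occ=0, LF[9]=C('d')+0=3+0=3
L[10]='r': occ=1, LF[10]=C('r')+1=8+1=9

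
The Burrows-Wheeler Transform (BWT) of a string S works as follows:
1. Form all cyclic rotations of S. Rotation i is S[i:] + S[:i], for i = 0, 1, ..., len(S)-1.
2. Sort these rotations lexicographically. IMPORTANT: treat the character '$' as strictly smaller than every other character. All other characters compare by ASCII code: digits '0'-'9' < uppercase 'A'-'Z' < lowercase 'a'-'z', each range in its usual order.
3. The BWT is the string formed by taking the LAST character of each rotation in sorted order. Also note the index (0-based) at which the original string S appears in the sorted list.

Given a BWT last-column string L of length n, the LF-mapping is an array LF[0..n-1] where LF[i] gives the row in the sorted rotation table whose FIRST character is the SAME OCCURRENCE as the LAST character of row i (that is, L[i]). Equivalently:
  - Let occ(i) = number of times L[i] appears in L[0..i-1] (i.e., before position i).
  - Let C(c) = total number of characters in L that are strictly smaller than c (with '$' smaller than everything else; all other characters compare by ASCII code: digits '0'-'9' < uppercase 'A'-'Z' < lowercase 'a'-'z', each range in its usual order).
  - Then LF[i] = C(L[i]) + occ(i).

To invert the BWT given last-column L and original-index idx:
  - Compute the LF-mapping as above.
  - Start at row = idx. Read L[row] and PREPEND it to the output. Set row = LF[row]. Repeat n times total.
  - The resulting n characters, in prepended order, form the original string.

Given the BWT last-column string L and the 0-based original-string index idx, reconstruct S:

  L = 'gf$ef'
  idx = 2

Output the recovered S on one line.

LF mapping: 4 2 0 1 3
Walk LF starting at row 2, prepending L[row]:
  step 1: row=2, L[2]='$', prepend. Next row=LF[2]=0
  step 2: row=0, L[0]='g', prepend. Next row=LF[0]=4
  step 3: row=4, L[4]='f', prepend. Next row=LF[4]=3
  step 4: row=3, L[3]='e', prepend. Next row=LF[3]=1
  step 5: row=1, L[1]='f', prepend. Next row=LF[1]=2
Reversed output: fefg$

Answer: fefg$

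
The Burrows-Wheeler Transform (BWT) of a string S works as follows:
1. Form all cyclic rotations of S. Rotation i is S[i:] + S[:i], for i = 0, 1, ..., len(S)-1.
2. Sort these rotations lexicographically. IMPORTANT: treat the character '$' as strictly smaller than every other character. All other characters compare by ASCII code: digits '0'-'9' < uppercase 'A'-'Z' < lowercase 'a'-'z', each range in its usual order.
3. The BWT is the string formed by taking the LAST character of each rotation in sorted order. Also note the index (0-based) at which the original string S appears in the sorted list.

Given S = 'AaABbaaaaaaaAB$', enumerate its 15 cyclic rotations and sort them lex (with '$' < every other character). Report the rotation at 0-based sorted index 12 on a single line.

Answer: aaaaaaAB$AaABba

Derivation:
All 15 rotations (rotation i = S[i:]+S[:i]):
  rot[0] = AaABbaaaaaaaAB$
  rot[1] = aABbaaaaaaaAB$A
  rot[2] = ABbaaaaaaaAB$Aa
  rot[3] = BbaaaaaaaAB$AaA
  rot[4] = baaaaaaaAB$AaAB
  rot[5] = aaaaaaaAB$AaABb
  rot[6] = aaaaaaAB$AaABba
  rot[7] = aaaaaAB$AaABbaa
  rot[8] = aaaaAB$AaABbaaa
  rot[9] = aaaAB$AaABbaaaa
  rot[10] = aaAB$AaABbaaaaa
  rot[11] = aAB$AaABbaaaaaa
  rot[12] = AB$AaABbaaaaaaa
  rot[13] = B$AaABbaaaaaaaA
  rot[14] = $AaABbaaaaaaaAB
Sorted (with $ < everything):
  sorted[0] = $AaABbaaaaaaaAB
  sorted[1] = AB$AaABbaaaaaaa
  sorted[2] = ABbaaaaaaaAB$Aa
  sorted[3] = AaABbaaaaaaaAB$
  sorted[4] = B$AaABbaaaaaaaA
  sorted[5] = BbaaaaaaaAB$AaA
  sorted[6] = aAB$AaABbaaaaaa
  sorted[7] = aABbaaaaaaaAB$A
  sorted[8] = aaAB$AaABbaaaaa
  sorted[9] = aaaAB$AaABbaaaa
  sorted[10] = aaaaAB$AaABbaaa
  sorted[11] = aaaaaAB$AaABbaa
  sorted[12] = aaaaaaAB$AaABba
  sorted[13] = aaaaaaaAB$AaABb
  sorted[14] = baaaaaaaAB$AaAB
sorted[12] = aaaaaaAB$AaABba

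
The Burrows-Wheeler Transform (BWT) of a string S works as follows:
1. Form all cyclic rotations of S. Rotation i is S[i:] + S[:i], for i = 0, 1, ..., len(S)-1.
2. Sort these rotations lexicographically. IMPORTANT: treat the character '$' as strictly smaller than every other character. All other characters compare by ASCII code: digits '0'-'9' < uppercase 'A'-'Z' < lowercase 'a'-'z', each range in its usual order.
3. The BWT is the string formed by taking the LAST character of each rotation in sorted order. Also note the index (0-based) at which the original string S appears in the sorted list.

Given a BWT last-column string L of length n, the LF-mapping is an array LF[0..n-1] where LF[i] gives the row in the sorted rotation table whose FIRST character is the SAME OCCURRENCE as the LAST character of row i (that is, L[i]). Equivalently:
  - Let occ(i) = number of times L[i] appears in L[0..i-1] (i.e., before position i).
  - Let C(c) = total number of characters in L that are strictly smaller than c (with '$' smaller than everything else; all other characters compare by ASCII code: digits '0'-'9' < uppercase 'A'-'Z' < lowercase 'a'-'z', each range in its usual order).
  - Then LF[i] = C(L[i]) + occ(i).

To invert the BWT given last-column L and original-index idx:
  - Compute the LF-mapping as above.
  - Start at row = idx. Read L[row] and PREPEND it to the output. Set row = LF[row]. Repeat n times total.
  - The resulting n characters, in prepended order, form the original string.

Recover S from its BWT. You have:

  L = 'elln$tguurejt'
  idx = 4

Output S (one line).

LF mapping: 1 5 6 7 0 9 3 11 12 8 2 4 10
Walk LF starting at row 4, prepending L[row]:
  step 1: row=4, L[4]='$', prepend. Next row=LF[4]=0
  step 2: row=0, L[0]='e', prepend. Next row=LF[0]=1
  step 3: row=1, L[1]='l', prepend. Next row=LF[1]=5
  step 4: row=5, L[5]='t', prepend. Next row=LF[5]=9
  step 5: row=9, L[9]='r', prepend. Next row=LF[9]=8
  step 6: row=8, L[8]='u', prepend. Next row=LF[8]=12
  step 7: row=12, L[12]='t', prepend. Next row=LF[12]=10
  step 8: row=10, L[10]='e', prepend. Next row=LF[10]=2
  step 9: row=2, L[2]='l', prepend. Next row=LF[2]=6
  step 10: row=6, L[6]='g', prepend. Next row=LF[6]=3
  step 11: row=3, L[3]='n', prepend. Next row=LF[3]=7
  step 12: row=7, L[7]='u', prepend. Next row=LF[7]=11
  step 13: row=11, L[11]='j', prepend. Next row=LF[11]=4
Reversed output: jungleturtle$

Answer: jungleturtle$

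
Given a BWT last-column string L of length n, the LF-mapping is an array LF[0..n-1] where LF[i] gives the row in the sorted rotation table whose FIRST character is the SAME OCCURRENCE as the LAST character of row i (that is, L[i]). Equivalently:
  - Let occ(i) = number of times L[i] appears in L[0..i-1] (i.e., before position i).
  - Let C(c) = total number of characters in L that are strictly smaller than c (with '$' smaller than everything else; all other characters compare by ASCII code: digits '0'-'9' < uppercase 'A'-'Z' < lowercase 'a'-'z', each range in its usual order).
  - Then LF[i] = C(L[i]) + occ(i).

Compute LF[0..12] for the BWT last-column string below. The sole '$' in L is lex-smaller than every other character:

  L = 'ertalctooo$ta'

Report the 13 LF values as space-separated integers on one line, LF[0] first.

Answer: 4 9 10 1 5 3 11 6 7 8 0 12 2

Derivation:
Char counts: '$':1, 'a':2, 'c':1, 'e':1, 'l':1, 'o':3, 'r':1, 't':3
C (first-col start): C('$')=0, C('a')=1, C('c')=3, C('e')=4, C('l')=5, C('o')=6, C('r')=9, C('t')=10
L[0]='e': occ=0, LF[0]=C('e')+0=4+0=4
L[1]='r': occ=0, LF[1]=C('r')+0=9+0=9
L[2]='t': occ=0, LF[2]=C('t')+0=10+0=10
L[3]='a': occ=0, LF[3]=C('a')+0=1+0=1
L[4]='l': occ=0, LF[4]=C('l')+0=5+0=5
L[5]='c': occ=0, LF[5]=C('c')+0=3+0=3
L[6]='t': occ=1, LF[6]=C('t')+1=10+1=11
L[7]='o': occ=0, LF[7]=C('o')+0=6+0=6
L[8]='o': occ=1, LF[8]=C('o')+1=6+1=7
L[9]='o': occ=2, LF[9]=C('o')+2=6+2=8
L[10]='$': occ=0, LF[10]=C('$')+0=0+0=0
L[11]='t': occ=2, LF[11]=C('t')+2=10+2=12
L[12]='a': occ=1, LF[12]=C('a')+1=1+1=2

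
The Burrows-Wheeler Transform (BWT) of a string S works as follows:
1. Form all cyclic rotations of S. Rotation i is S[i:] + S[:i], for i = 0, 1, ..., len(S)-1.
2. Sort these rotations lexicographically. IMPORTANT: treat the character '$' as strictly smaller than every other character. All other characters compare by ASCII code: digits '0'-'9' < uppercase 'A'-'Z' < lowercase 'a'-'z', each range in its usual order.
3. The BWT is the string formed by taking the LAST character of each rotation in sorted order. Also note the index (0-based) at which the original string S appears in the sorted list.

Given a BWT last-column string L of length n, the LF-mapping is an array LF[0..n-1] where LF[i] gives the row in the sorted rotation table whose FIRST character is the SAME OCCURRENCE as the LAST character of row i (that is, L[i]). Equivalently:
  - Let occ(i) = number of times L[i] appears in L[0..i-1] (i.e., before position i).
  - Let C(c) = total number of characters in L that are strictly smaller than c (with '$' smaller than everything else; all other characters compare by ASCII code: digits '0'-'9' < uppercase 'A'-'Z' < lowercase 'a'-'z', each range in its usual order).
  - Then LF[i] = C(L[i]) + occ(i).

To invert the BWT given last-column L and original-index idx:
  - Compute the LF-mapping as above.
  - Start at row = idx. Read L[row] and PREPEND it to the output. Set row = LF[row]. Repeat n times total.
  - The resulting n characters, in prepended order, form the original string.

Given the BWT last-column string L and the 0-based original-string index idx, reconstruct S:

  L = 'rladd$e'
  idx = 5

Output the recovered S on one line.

Answer: ladder$

Derivation:
LF mapping: 6 5 1 2 3 0 4
Walk LF starting at row 5, prepending L[row]:
  step 1: row=5, L[5]='$', prepend. Next row=LF[5]=0
  step 2: row=0, L[0]='r', prepend. Next row=LF[0]=6
  step 3: row=6, L[6]='e', prepend. Next row=LF[6]=4
  step 4: row=4, L[4]='d', prepend. Next row=LF[4]=3
  step 5: row=3, L[3]='d', prepend. Next row=LF[3]=2
  step 6: row=2, L[2]='a', prepend. Next row=LF[2]=1
  step 7: row=1, L[1]='l', prepend. Next row=LF[1]=5
Reversed output: ladder$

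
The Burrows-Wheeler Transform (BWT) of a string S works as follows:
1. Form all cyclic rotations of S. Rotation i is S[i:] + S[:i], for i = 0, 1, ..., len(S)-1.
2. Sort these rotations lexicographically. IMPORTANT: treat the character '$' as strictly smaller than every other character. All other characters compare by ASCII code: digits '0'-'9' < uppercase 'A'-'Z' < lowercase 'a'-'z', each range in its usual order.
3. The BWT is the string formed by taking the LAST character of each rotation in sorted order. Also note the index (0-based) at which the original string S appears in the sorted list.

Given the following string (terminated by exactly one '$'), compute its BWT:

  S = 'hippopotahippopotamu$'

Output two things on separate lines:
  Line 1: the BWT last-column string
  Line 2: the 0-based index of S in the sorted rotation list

Answer: utt$ahhappppppooiioom
3

Derivation:
All 21 rotations (rotation i = S[i:]+S[:i]):
  rot[0] = hippopotahippopotamu$
  rot[1] = ippopotahippopotamu$h
  rot[2] = ppopotahippopotamu$hi
  rot[3] = popotahippopotamu$hip
  rot[4] = opotahippopotamu$hipp
  rot[5] = potahippopotamu$hippo
  rot[6] = otahippopotamu$hippop
  rot[7] = tahippopotamu$hippopo
  rot[8] = ahippopotamu$hippopot
  rot[9] = hippopotamu$hippopota
  rot[10] = ippopotamu$hippopotah
  rot[11] = ppopotamu$hippopotahi
  rot[12] = popotamu$hippopotahip
  rot[13] = opotamu$hippopotahipp
  rot[14] = potamu$hippopotahippo
  rot[15] = otamu$hippopotahippop
  rot[16] = tamu$hippopotahippopo
  rot[17] = amu$hippopotahippopot
  rot[18] = mu$hippopotahippopota
  rot[19] = u$hippopotahippopotam
  rot[20] = $hippopotahippopotamu
Sorted (with $ < everything):
  sorted[0] = $hippopotahippopotamu  (last char: 'u')
  sorted[1] = ahippopotamu$hippopot  (last char: 't')
  sorted[2] = amu$hippopotahippopot  (last char: 't')
  sorted[3] = hippopotahippopotamu$  (last char: '$')
  sorted[4] = hippopotamu$hippopota  (last char: 'a')
  sorted[5] = ippopotahippopotamu$h  (last char: 'h')
  sorted[6] = ippopotamu$hippopotah  (last char: 'h')
  sorted[7] = mu$hippopotahippopota  (last char: 'a')
  sorted[8] = opotahippopotamu$hipp  (last char: 'p')
  sorted[9] = opotamu$hippopotahipp  (last char: 'p')
  sorted[10] = otahippopotamu$hippop  (last char: 'p')
  sorted[11] = otamu$hippopotahippop  (last char: 'p')
  sorted[12] = popotahippopotamu$hip  (last char: 'p')
  sorted[13] = popotamu$hippopotahip  (last char: 'p')
  sorted[14] = potahippopotamu$hippo  (last char: 'o')
  sorted[15] = potamu$hippopotahippo  (last char: 'o')
  sorted[16] = ppopotahippopotamu$hi  (last char: 'i')
  sorted[17] = ppopotamu$hippopotahi  (last char: 'i')
  sorted[18] = tahippopotamu$hippopo  (last char: 'o')
  sorted[19] = tamu$hippopotahippopo  (last char: 'o')
  sorted[20] = u$hippopotahippopotam  (last char: 'm')
Last column: utt$ahhappppppooiioom
Original string S is at sorted index 3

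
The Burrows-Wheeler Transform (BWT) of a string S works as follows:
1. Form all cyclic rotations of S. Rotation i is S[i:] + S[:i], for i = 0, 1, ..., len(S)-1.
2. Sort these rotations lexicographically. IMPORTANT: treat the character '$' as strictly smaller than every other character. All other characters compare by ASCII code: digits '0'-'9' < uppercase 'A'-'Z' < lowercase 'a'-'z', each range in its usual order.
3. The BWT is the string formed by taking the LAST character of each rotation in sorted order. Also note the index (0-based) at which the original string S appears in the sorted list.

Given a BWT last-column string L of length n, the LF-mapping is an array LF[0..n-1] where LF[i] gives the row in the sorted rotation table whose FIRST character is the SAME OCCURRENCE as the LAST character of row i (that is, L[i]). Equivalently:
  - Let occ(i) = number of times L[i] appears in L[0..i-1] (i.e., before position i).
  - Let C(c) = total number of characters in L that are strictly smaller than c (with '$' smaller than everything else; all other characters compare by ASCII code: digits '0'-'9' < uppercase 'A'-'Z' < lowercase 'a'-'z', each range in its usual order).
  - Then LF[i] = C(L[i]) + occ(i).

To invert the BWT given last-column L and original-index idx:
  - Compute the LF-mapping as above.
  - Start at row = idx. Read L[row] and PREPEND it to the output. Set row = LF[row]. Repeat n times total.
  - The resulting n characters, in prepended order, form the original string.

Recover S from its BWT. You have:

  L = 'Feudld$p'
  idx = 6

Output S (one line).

Answer: puddleF$

Derivation:
LF mapping: 1 4 7 2 5 3 0 6
Walk LF starting at row 6, prepending L[row]:
  step 1: row=6, L[6]='$', prepend. Next row=LF[6]=0
  step 2: row=0, L[0]='F', prepend. Next row=LF[0]=1
  step 3: row=1, L[1]='e', prepend. Next row=LF[1]=4
  step 4: row=4, L[4]='l', prepend. Next row=LF[4]=5
  step 5: row=5, L[5]='d', prepend. Next row=LF[5]=3
  step 6: row=3, L[3]='d', prepend. Next row=LF[3]=2
  step 7: row=2, L[2]='u', prepend. Next row=LF[2]=7
  step 8: row=7, L[7]='p', prepend. Next row=LF[7]=6
Reversed output: puddleF$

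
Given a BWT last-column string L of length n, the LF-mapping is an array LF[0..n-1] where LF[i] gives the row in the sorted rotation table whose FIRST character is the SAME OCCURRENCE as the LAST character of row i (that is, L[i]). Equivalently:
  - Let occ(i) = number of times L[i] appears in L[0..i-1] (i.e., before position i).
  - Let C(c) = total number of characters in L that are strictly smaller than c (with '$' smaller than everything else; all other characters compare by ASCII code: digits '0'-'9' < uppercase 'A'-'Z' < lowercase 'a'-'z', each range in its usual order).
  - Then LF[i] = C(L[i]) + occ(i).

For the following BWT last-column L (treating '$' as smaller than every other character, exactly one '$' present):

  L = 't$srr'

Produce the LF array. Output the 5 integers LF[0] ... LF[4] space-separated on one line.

Answer: 4 0 3 1 2

Derivation:
Char counts: '$':1, 'r':2, 's':1, 't':1
C (first-col start): C('$')=0, C('r')=1, C('s')=3, C('t')=4
L[0]='t': occ=0, LF[0]=C('t')+0=4+0=4
L[1]='$': occ=0, LF[1]=C('$')+0=0+0=0
L[2]='s': occ=0, LF[2]=C('s')+0=3+0=3
L[3]='r': occ=0, LF[3]=C('r')+0=1+0=1
L[4]='r': occ=1, LF[4]=C('r')+1=1+1=2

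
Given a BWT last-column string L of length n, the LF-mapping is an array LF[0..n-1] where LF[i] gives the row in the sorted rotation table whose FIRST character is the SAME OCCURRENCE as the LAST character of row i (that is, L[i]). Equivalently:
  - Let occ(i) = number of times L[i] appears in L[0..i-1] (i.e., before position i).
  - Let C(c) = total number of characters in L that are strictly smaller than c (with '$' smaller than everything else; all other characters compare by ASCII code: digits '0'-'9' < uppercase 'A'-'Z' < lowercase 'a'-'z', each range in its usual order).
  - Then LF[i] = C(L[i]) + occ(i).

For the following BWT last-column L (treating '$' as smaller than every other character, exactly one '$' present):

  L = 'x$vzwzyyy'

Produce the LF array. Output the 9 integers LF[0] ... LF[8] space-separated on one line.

Char counts: '$':1, 'v':1, 'w':1, 'x':1, 'y':3, 'z':2
C (first-col start): C('$')=0, C('v')=1, C('w')=2, C('x')=3, C('y')=4, C('z')=7
L[0]='x': occ=0, LF[0]=C('x')+0=3+0=3
L[1]='$': occ=0, LF[1]=C('$')+0=0+0=0
L[2]='v': occ=0, LF[2]=C('v')+0=1+0=1
L[3]='z': occ=0, LF[3]=C('z')+0=7+0=7
L[4]='w': occ=0, LF[4]=C('w')+0=2+0=2
L[5]='z': occ=1, LF[5]=C('z')+1=7+1=8
L[6]='y': occ=0, LF[6]=C('y')+0=4+0=4
L[7]='y': occ=1, LF[7]=C('y')+1=4+1=5
L[8]='y': occ=2, LF[8]=C('y')+2=4+2=6

Answer: 3 0 1 7 2 8 4 5 6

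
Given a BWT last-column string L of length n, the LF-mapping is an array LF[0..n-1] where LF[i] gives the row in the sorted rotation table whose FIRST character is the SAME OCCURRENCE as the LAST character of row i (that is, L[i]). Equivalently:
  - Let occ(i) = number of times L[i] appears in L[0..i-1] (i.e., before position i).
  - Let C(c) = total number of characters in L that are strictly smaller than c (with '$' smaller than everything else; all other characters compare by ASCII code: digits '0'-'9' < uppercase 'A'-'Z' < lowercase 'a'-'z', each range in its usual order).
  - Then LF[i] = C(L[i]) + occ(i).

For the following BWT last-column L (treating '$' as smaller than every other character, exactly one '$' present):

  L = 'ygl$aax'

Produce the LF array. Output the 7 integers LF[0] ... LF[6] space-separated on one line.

Answer: 6 3 4 0 1 2 5

Derivation:
Char counts: '$':1, 'a':2, 'g':1, 'l':1, 'x':1, 'y':1
C (first-col start): C('$')=0, C('a')=1, C('g')=3, C('l')=4, C('x')=5, C('y')=6
L[0]='y': occ=0, LF[0]=C('y')+0=6+0=6
L[1]='g': occ=0, LF[1]=C('g')+0=3+0=3
L[2]='l': occ=0, LF[2]=C('l')+0=4+0=4
L[3]='$': occ=0, LF[3]=C('$')+0=0+0=0
L[4]='a': occ=0, LF[4]=C('a')+0=1+0=1
L[5]='a': occ=1, LF[5]=C('a')+1=1+1=2
L[6]='x': occ=0, LF[6]=C('x')+0=5+0=5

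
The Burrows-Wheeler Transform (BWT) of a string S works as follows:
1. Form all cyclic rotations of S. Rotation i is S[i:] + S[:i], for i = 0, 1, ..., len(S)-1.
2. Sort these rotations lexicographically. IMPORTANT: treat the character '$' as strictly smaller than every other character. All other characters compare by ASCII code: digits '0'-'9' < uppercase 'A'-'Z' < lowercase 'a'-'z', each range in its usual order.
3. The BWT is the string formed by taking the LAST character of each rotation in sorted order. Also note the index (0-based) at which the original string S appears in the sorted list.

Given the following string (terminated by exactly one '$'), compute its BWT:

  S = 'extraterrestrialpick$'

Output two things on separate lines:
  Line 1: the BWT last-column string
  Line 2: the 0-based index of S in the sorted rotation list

Answer: kiritr$rpcaltrteeaxse
6

Derivation:
All 21 rotations (rotation i = S[i:]+S[:i]):
  rot[0] = extraterrestrialpick$
  rot[1] = xtraterrestrialpick$e
  rot[2] = traterrestrialpick$ex
  rot[3] = raterrestrialpick$ext
  rot[4] = aterrestrialpick$extr
  rot[5] = terrestrialpick$extra
  rot[6] = errestrialpick$extrat
  rot[7] = rrestrialpick$extrate
  rot[8] = restrialpick$extrater
  rot[9] = estrialpick$extraterr
  rot[10] = strialpick$extraterre
  rot[11] = trialpick$extraterres
  rot[12] = rialpick$extraterrest
  rot[13] = ialpick$extraterrestr
  rot[14] = alpick$extraterrestri
  rot[15] = lpick$extraterrestria
  rot[16] = pick$extraterrestrial
  rot[17] = ick$extraterrestrialp
  rot[18] = ck$extraterrestrialpi
  rot[19] = k$extraterrestrialpic
  rot[20] = $extraterrestrialpick
Sorted (with $ < everything):
  sorted[0] = $extraterrestrialpick  (last char: 'k')
  sorted[1] = alpick$extraterrestri  (last char: 'i')
  sorted[2] = aterrestrialpick$extr  (last char: 'r')
  sorted[3] = ck$extraterrestrialpi  (last char: 'i')
  sorted[4] = errestrialpick$extrat  (last char: 't')
  sorted[5] = estrialpick$extraterr  (last char: 'r')
  sorted[6] = extraterrestrialpick$  (last char: '$')
  sorted[7] = ialpick$extraterrestr  (last char: 'r')
  sorted[8] = ick$extraterrestrialp  (last char: 'p')
  sorted[9] = k$extraterrestrialpic  (last char: 'c')
  sorted[10] = lpick$extraterrestria  (last char: 'a')
  sorted[11] = pick$extraterrestrial  (last char: 'l')
  sorted[12] = raterrestrialpick$ext  (last char: 't')
  sorted[13] = restrialpick$extrater  (last char: 'r')
  sorted[14] = rialpick$extraterrest  (last char: 't')
  sorted[15] = rrestrialpick$extrate  (last char: 'e')
  sorted[16] = strialpick$extraterre  (last char: 'e')
  sorted[17] = terrestrialpick$extra  (last char: 'a')
  sorted[18] = traterrestrialpick$ex  (last char: 'x')
  sorted[19] = trialpick$extraterres  (last char: 's')
  sorted[20] = xtraterrestrialpick$e  (last char: 'e')
Last column: kiritr$rpcaltrteeaxse
Original string S is at sorted index 6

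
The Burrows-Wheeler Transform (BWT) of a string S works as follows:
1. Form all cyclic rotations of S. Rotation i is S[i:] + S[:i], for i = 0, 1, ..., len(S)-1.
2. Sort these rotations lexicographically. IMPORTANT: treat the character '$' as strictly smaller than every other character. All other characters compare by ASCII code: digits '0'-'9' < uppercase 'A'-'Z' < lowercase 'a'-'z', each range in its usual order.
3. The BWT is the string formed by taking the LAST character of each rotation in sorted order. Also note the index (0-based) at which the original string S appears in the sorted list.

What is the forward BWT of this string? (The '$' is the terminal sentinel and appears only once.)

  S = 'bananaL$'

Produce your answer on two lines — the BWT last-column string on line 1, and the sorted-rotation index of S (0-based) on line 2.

Answer: Lannb$aa
5

Derivation:
All 8 rotations (rotation i = S[i:]+S[:i]):
  rot[0] = bananaL$
  rot[1] = ananaL$b
  rot[2] = nanaL$ba
  rot[3] = anaL$ban
  rot[4] = naL$bana
  rot[5] = aL$banan
  rot[6] = L$banana
  rot[7] = $bananaL
Sorted (with $ < everything):
  sorted[0] = $bananaL  (last char: 'L')
  sorted[1] = L$banana  (last char: 'a')
  sorted[2] = aL$banan  (last char: 'n')
  sorted[3] = anaL$ban  (last char: 'n')
  sorted[4] = ananaL$b  (last char: 'b')
  sorted[5] = bananaL$  (last char: '$')
  sorted[6] = naL$bana  (last char: 'a')
  sorted[7] = nanaL$ba  (last char: 'a')
Last column: Lannb$aa
Original string S is at sorted index 5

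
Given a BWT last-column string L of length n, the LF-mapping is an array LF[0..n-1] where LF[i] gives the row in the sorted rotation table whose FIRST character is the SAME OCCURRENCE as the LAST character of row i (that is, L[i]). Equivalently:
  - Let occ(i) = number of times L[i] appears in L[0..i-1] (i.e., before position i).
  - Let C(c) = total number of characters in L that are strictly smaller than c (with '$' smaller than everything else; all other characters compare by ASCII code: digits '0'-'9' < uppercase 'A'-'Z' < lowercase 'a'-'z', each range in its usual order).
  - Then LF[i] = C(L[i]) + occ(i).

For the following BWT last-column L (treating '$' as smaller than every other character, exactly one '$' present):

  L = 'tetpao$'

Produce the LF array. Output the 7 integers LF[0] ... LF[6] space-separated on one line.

Answer: 5 2 6 4 1 3 0

Derivation:
Char counts: '$':1, 'a':1, 'e':1, 'o':1, 'p':1, 't':2
C (first-col start): C('$')=0, C('a')=1, C('e')=2, C('o')=3, C('p')=4, C('t')=5
L[0]='t': occ=0, LF[0]=C('t')+0=5+0=5
L[1]='e': occ=0, LF[1]=C('e')+0=2+0=2
L[2]='t': occ=1, LF[2]=C('t')+1=5+1=6
L[3]='p': occ=0, LF[3]=C('p')+0=4+0=4
L[4]='a': occ=0, LF[4]=C('a')+0=1+0=1
L[5]='o': occ=0, LF[5]=C('o')+0=3+0=3
L[6]='$': occ=0, LF[6]=C('$')+0=0+0=0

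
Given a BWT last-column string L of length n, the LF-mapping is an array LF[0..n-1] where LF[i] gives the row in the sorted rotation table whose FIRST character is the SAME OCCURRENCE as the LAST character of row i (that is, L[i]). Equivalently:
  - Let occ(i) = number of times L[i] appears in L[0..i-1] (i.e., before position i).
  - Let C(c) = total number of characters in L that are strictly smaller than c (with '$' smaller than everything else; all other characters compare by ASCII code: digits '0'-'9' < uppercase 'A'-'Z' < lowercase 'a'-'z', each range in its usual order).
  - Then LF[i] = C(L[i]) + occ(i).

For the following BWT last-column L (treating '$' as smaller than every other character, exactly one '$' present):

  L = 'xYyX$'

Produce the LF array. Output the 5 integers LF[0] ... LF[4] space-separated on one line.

Char counts: '$':1, 'X':1, 'Y':1, 'x':1, 'y':1
C (first-col start): C('$')=0, C('X')=1, C('Y')=2, C('x')=3, C('y')=4
L[0]='x': occ=0, LF[0]=C('x')+0=3+0=3
L[1]='Y': occ=0, LF[1]=C('Y')+0=2+0=2
L[2]='y': occ=0, LF[2]=C('y')+0=4+0=4
L[3]='X': occ=0, LF[3]=C('X')+0=1+0=1
L[4]='$': occ=0, LF[4]=C('$')+0=0+0=0

Answer: 3 2 4 1 0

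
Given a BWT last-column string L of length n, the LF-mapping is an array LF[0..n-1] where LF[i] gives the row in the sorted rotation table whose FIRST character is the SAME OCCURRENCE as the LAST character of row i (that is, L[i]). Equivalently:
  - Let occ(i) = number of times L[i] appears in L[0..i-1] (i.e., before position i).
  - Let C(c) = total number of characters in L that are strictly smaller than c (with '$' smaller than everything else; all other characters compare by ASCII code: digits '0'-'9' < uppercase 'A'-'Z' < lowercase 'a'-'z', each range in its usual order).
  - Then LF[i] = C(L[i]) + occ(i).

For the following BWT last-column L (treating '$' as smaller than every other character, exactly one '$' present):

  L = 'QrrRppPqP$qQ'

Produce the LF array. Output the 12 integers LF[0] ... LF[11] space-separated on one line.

Answer: 3 10 11 5 6 7 1 8 2 0 9 4

Derivation:
Char counts: '$':1, 'P':2, 'Q':2, 'R':1, 'p':2, 'q':2, 'r':2
C (first-col start): C('$')=0, C('P')=1, C('Q')=3, C('R')=5, C('p')=6, C('q')=8, C('r')=10
L[0]='Q': occ=0, LF[0]=C('Q')+0=3+0=3
L[1]='r': occ=0, LF[1]=C('r')+0=10+0=10
L[2]='r': occ=1, LF[2]=C('r')+1=10+1=11
L[3]='R': occ=0, LF[3]=C('R')+0=5+0=5
L[4]='p': occ=0, LF[4]=C('p')+0=6+0=6
L[5]='p': occ=1, LF[5]=C('p')+1=6+1=7
L[6]='P': occ=0, LF[6]=C('P')+0=1+0=1
L[7]='q': occ=0, LF[7]=C('q')+0=8+0=8
L[8]='P': occ=1, LF[8]=C('P')+1=1+1=2
L[9]='$': occ=0, LF[9]=C('$')+0=0+0=0
L[10]='q': occ=1, LF[10]=C('q')+1=8+1=9
L[11]='Q': occ=1, LF[11]=C('Q')+1=3+1=4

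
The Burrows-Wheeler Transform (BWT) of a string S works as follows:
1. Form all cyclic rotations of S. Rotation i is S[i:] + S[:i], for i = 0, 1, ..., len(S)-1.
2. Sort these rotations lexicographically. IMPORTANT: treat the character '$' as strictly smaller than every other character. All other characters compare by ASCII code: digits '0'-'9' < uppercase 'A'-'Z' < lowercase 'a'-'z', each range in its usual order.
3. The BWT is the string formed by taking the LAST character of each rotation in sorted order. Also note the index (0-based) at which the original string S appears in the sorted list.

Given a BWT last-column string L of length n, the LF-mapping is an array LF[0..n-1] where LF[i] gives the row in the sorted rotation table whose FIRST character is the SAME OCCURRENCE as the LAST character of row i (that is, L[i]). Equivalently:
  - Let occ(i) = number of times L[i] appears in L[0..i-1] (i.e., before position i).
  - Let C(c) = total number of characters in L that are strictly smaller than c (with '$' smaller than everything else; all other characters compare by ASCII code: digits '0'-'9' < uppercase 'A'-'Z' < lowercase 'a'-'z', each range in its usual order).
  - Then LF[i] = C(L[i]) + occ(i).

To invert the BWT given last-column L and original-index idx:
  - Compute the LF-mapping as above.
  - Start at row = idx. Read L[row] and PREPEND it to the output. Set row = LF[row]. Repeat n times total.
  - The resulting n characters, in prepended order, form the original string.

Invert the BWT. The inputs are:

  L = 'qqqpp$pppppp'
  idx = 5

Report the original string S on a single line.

Answer: ppqpppqpppq$

Derivation:
LF mapping: 9 10 11 1 2 0 3 4 5 6 7 8
Walk LF starting at row 5, prepending L[row]:
  step 1: row=5, L[5]='$', prepend. Next row=LF[5]=0
  step 2: row=0, L[0]='q', prepend. Next row=LF[0]=9
  step 3: row=9, L[9]='p', prepend. Next row=LF[9]=6
  step 4: row=6, L[6]='p', prepend. Next row=LF[6]=3
  step 5: row=3, L[3]='p', prepend. Next row=LF[3]=1
  step 6: row=1, L[1]='q', prepend. Next row=LF[1]=10
  step 7: row=10, L[10]='p', prepend. Next row=LF[10]=7
  step 8: row=7, L[7]='p', prepend. Next row=LF[7]=4
  step 9: row=4, L[4]='p', prepend. Next row=LF[4]=2
  step 10: row=2, L[2]='q', prepend. Next row=LF[2]=11
  step 11: row=11, L[11]='p', prepend. Next row=LF[11]=8
  step 12: row=8, L[8]='p', prepend. Next row=LF[8]=5
Reversed output: ppqpppqpppq$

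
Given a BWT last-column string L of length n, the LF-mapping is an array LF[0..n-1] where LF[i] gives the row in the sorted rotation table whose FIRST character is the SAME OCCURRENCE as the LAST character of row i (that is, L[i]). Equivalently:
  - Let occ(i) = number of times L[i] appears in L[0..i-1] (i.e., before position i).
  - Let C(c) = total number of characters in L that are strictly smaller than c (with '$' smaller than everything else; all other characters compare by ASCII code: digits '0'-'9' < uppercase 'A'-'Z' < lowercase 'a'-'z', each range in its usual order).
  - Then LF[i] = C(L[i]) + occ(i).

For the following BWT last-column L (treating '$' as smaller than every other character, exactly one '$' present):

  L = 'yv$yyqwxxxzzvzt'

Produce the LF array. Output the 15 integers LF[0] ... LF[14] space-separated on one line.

Answer: 9 3 0 10 11 1 5 6 7 8 12 13 4 14 2

Derivation:
Char counts: '$':1, 'q':1, 't':1, 'v':2, 'w':1, 'x':3, 'y':3, 'z':3
C (first-col start): C('$')=0, C('q')=1, C('t')=2, C('v')=3, C('w')=5, C('x')=6, C('y')=9, C('z')=12
L[0]='y': occ=0, LF[0]=C('y')+0=9+0=9
L[1]='v': occ=0, LF[1]=C('v')+0=3+0=3
L[2]='$': occ=0, LF[2]=C('$')+0=0+0=0
L[3]='y': occ=1, LF[3]=C('y')+1=9+1=10
L[4]='y': occ=2, LF[4]=C('y')+2=9+2=11
L[5]='q': occ=0, LF[5]=C('q')+0=1+0=1
L[6]='w': occ=0, LF[6]=C('w')+0=5+0=5
L[7]='x': occ=0, LF[7]=C('x')+0=6+0=6
L[8]='x': occ=1, LF[8]=C('x')+1=6+1=7
L[9]='x': occ=2, LF[9]=C('x')+2=6+2=8
L[10]='z': occ=0, LF[10]=C('z')+0=12+0=12
L[11]='z': occ=1, LF[11]=C('z')+1=12+1=13
L[12]='v': occ=1, LF[12]=C('v')+1=3+1=4
L[13]='z': occ=2, LF[13]=C('z')+2=12+2=14
L[14]='t': occ=0, LF[14]=C('t')+0=2+0=2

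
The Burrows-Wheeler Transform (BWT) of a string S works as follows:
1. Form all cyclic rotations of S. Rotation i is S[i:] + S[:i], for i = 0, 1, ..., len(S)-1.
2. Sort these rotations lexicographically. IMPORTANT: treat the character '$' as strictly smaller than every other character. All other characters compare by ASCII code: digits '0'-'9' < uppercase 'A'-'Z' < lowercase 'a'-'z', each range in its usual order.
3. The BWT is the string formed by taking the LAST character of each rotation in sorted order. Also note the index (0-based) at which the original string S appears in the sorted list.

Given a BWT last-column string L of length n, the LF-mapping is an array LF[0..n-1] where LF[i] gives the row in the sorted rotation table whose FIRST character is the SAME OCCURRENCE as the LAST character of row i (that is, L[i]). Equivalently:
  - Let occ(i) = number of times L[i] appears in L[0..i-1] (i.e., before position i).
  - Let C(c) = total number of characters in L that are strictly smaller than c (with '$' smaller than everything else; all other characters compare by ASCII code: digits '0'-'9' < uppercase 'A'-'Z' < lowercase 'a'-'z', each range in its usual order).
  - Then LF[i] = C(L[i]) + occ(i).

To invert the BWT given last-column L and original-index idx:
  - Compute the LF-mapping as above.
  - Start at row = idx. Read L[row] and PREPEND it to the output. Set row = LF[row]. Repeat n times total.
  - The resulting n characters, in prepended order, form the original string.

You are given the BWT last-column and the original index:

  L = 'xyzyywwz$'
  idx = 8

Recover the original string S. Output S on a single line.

LF mapping: 3 4 7 5 6 1 2 8 0
Walk LF starting at row 8, prepending L[row]:
  step 1: row=8, L[8]='$', prepend. Next row=LF[8]=0
  step 2: row=0, L[0]='x', prepend. Next row=LF[0]=3
  step 3: row=3, L[3]='y', prepend. Next row=LF[3]=5
  step 4: row=5, L[5]='w', prepend. Next row=LF[5]=1
  step 5: row=1, L[1]='y', prepend. Next row=LF[1]=4
  step 6: row=4, L[4]='y', prepend. Next row=LF[4]=6
  step 7: row=6, L[6]='w', prepend. Next row=LF[6]=2
  step 8: row=2, L[2]='z', prepend. Next row=LF[2]=7
  step 9: row=7, L[7]='z', prepend. Next row=LF[7]=8
Reversed output: zzwyywyx$

Answer: zzwyywyx$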